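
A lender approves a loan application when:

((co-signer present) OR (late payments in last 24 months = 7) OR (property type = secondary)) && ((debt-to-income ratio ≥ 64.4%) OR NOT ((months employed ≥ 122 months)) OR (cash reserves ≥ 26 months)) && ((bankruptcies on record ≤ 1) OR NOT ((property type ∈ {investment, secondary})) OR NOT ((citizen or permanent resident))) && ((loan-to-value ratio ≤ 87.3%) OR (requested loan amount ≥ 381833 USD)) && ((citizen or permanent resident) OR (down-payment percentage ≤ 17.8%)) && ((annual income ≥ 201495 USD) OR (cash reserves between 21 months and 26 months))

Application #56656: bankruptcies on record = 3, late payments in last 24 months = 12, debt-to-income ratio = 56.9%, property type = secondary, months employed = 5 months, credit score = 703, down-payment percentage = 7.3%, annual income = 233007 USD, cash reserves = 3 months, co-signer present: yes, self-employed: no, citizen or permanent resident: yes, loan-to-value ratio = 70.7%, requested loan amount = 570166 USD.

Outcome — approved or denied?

Atomic conditions:
  co-signer present: yes → true
  late payments in last 24 months = 7: 12 == 7 is false
  property type = secondary: secondary == secondary is true
  debt-to-income ratio ≥ 64.4%: 56.9 ≥ 64.4 is false
  months employed ≥ 122 months: 5 ≥ 122 is false
  cash reserves ≥ 26 months: 3 ≥ 26 is false
  bankruptcies on record ≤ 1: 3 ≤ 1 is false
  property type ∈ {investment, secondary}: secondary is in the set → true
  citizen or permanent resident: yes → true
  loan-to-value ratio ≤ 87.3%: 70.7 ≤ 87.3 is true
  requested loan amount ≥ 381833 USD: 570166 ≥ 381833 is true
  down-payment percentage ≤ 17.8%: 7.3 ≤ 17.8 is true
  annual income ≥ 201495 USD: 233007 ≥ 201495 is true
  cash reserves between 21 months and 26 months: 3 in [21, 26] is false
Combine:
[1] true OR false OR true = true
[2.2] NOT false = true
[2] false OR true OR false = true
[3.2] NOT true = false
[3.3] NOT true = false
[3] false OR false OR false = false
[4] true OR true = true
[5] true OR true = true
[6] true OR false = true
[root] true AND true AND false AND true AND true AND true = false
Overall: false → denied

Denied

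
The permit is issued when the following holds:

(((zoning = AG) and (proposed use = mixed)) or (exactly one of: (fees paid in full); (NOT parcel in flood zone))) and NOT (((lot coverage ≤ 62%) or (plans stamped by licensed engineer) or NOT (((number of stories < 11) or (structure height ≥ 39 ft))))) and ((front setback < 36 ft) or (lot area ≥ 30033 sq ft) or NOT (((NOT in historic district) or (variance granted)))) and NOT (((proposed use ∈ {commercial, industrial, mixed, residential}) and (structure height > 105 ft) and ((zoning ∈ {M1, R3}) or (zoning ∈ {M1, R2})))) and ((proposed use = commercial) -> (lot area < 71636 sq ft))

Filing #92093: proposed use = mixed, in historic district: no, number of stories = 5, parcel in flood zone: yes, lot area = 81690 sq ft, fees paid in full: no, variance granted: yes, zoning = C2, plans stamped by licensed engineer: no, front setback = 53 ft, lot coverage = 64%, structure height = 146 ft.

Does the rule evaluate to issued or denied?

Denied

Atomic conditions:
  zoning = AG: C2 == AG is false
  proposed use = mixed: mixed == mixed is true
  fees paid in full: no → false
  NOT parcel in flood zone: yes → false
  lot coverage ≤ 62%: 64 ≤ 62 is false
  plans stamped by licensed engineer: no → false
  number of stories < 11: 5 < 11 is true
  structure height ≥ 39 ft: 146 ≥ 39 is true
  front setback < 36 ft: 53 < 36 is false
  lot area ≥ 30033 sq ft: 81690 ≥ 30033 is true
  NOT in historic district: no → true
  variance granted: yes → true
  proposed use ∈ {commercial, industrial, mixed, residential}: mixed is in the set → true
  structure height > 105 ft: 146 > 105 is true
  zoning ∈ {M1, R3}: C2 is not in the set → false
  zoning ∈ {M1, R2}: C2 is not in the set → false
  proposed use = commercial: mixed == commercial is false
  lot area < 71636 sq ft: 81690 < 71636 is false
Combine:
[1.1] false AND true = false
[1.2] exactly-one(false, false) = false
[1] false OR false = false
[2.1.3.1] true OR true = true
[2.1.3] NOT true = false
[2.1] false OR false OR false = false
[2] NOT false = true
[3.3.1] true OR true = true
[3.3] NOT true = false
[3] false OR true OR false = true
[4.1.3] false OR false = false
[4.1] true AND true AND false = false
[4] NOT false = true
[5] false → false (antecedent false ⇒ implication holds) = true
[root] false AND true AND true AND true AND true = false
Overall: false → denied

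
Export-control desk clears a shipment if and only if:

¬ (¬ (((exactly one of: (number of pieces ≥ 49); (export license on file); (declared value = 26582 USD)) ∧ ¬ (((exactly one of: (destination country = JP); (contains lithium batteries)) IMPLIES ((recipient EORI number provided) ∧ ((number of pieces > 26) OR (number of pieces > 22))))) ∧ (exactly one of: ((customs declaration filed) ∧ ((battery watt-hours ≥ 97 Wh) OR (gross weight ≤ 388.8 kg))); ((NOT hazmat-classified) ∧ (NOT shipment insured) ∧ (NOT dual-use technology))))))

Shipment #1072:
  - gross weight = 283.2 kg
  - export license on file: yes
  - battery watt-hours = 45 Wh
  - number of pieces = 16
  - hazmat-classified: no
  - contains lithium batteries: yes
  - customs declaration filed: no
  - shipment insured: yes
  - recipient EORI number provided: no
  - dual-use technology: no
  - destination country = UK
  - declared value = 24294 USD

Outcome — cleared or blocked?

Blocked

Atomic conditions:
  number of pieces ≥ 49: 16 ≥ 49 is false
  export license on file: yes → true
  declared value = 26582 USD: 24294 == 26582 is false
  destination country = JP: UK == JP is false
  contains lithium batteries: yes → true
  recipient EORI number provided: no → false
  number of pieces > 26: 16 > 26 is false
  number of pieces > 22: 16 > 22 is false
  customs declaration filed: no → false
  battery watt-hours ≥ 97 Wh: 45 ≥ 97 is false
  gross weight ≤ 388.8 kg: 283.2 ≤ 388.8 is true
  NOT hazmat-classified: no → true
  NOT shipment insured: yes → false
  NOT dual-use technology: no → true
Combine:
[1.1.1] exactly-one(false, true, false) = true
[1.1.2.1.1] exactly-one(false, true) = true
[1.1.2.1.2.2] false OR false = false
[1.1.2.1.2] false AND false = false
[1.1.2.1] true → false = false
[1.1.2] NOT false = true
[1.1.3.1.2] false OR true = true
[1.1.3.1] false AND true = false
[1.1.3.2] true AND false AND true = false
[1.1.3] exactly-one(false, false) = false
[1.1] true AND true AND false = false
[1] NOT false = true
[root] NOT true = false
Overall: false → blocked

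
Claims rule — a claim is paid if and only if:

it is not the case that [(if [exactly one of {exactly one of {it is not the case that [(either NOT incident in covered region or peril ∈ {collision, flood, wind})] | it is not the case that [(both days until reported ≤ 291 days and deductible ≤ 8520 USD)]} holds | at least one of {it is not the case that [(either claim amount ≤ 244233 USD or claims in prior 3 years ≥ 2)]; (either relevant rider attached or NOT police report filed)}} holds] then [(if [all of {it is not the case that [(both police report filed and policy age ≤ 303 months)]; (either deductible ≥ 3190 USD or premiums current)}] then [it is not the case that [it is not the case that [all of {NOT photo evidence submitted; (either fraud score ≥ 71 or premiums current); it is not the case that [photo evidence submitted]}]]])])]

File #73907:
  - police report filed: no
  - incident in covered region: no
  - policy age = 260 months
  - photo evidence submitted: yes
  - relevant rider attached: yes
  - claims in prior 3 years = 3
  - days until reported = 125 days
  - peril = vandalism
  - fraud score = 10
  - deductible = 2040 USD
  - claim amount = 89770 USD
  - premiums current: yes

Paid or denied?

Atomic conditions:
  NOT incident in covered region: no → true
  peril ∈ {collision, flood, wind}: vandalism is not in the set → false
  days until reported ≤ 291 days: 125 ≤ 291 is true
  deductible ≤ 8520 USD: 2040 ≤ 8520 is true
  claim amount ≤ 244233 USD: 89770 ≤ 244233 is true
  claims in prior 3 years ≥ 2: 3 ≥ 2 is true
  relevant rider attached: yes → true
  NOT police report filed: no → true
  police report filed: no → false
  policy age ≤ 303 months: 260 ≤ 303 is true
  deductible ≥ 3190 USD: 2040 ≥ 3190 is false
  premiums current: yes → true
  NOT photo evidence submitted: yes → false
  fraud score ≥ 71: 10 ≥ 71 is false
  photo evidence submitted: yes → true
Combine:
[1.1.1.1.1] true OR false = true
[1.1.1.1] NOT true = false
[1.1.1.2.1] true AND true = true
[1.1.1.2] NOT true = false
[1.1.1] exactly-one(false, false) = false
[1.1.2.1.1] true OR true = true
[1.1.2.1] NOT true = false
[1.1.2.2] true OR true = true
[1.1.2] false OR true = true
[1.1] exactly-one(false, true) = true
[1.2.1.1.1] false AND true = false
[1.2.1.1] NOT false = true
[1.2.1.2] false OR true = true
[1.2.1] true AND true = true
[1.2.2.1.1.2] false OR true = true
[1.2.2.1.1.3] NOT true = false
[1.2.2.1.1] false AND true AND false = false
[1.2.2.1] NOT false = true
[1.2.2] NOT true = false
[1.2] true → false = false
[1] true → false = false
[root] NOT false = true
Overall: true → paid

Paid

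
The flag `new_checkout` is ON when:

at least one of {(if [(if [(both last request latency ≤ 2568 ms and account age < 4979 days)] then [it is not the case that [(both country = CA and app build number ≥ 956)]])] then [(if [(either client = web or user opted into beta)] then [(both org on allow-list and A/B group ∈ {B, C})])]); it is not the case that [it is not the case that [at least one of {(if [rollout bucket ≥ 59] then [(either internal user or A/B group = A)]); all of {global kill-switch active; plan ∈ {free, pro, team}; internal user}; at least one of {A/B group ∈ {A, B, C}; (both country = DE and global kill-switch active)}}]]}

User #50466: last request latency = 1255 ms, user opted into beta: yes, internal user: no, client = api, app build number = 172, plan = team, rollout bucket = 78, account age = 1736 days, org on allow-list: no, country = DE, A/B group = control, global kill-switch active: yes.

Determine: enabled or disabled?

Enabled

Atomic conditions:
  last request latency ≤ 2568 ms: 1255 ≤ 2568 is true
  account age < 4979 days: 1736 < 4979 is true
  country = CA: DE == CA is false
  app build number ≥ 956: 172 ≥ 956 is false
  client = web: api == web is false
  user opted into beta: yes → true
  org on allow-list: no → false
  A/B group ∈ {B, C}: control is not in the set → false
  rollout bucket ≥ 59: 78 ≥ 59 is true
  internal user: no → false
  A/B group = A: control == A is false
  global kill-switch active: yes → true
  plan ∈ {free, pro, team}: team is in the set → true
  A/B group ∈ {A, B, C}: control is not in the set → false
  country = DE: DE == DE is true
Combine:
[1.1.1] true AND true = true
[1.1.2.1] false AND false = false
[1.1.2] NOT false = true
[1.1] true → true = true
[1.2.1] false OR true = true
[1.2.2] false AND false = false
[1.2] true → false = false
[1] true → false = false
[2.1.1.1.2] false OR false = false
[2.1.1.1] true → false = false
[2.1.1.2] true AND true AND false = false
[2.1.1.3.2] true AND true = true
[2.1.1.3] false OR true = true
[2.1.1] false OR false OR true = true
[2.1] NOT true = false
[2] NOT false = true
[root] false OR true = true
Overall: true → enabled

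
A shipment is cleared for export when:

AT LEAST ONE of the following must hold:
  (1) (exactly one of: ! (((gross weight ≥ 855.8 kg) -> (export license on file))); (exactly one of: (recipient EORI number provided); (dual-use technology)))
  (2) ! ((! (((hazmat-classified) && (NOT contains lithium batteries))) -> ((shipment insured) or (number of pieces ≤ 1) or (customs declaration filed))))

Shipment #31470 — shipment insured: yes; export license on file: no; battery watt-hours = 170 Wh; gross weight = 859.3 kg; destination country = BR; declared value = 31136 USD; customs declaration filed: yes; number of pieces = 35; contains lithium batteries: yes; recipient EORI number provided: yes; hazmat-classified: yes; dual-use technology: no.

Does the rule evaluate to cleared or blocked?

Atomic conditions:
  gross weight ≥ 855.8 kg: 859.3 ≥ 855.8 is true
  export license on file: no → false
  recipient EORI number provided: yes → true
  dual-use technology: no → false
  hazmat-classified: yes → true
  NOT contains lithium batteries: yes → false
  shipment insured: yes → true
  number of pieces ≤ 1: 35 ≤ 1 is false
  customs declaration filed: yes → true
Combine:
[1.1.1] true → false = false
[1.1] NOT false = true
[1.2] exactly-one(true, false) = true
[1] exactly-one(true, true) = false
[2.1.1.1] true AND false = false
[2.1.1] NOT false = true
[2.1.2] true OR false OR true = true
[2.1] true → true = true
[2] NOT true = false
[root] false OR false = false
Overall: false → blocked

Blocked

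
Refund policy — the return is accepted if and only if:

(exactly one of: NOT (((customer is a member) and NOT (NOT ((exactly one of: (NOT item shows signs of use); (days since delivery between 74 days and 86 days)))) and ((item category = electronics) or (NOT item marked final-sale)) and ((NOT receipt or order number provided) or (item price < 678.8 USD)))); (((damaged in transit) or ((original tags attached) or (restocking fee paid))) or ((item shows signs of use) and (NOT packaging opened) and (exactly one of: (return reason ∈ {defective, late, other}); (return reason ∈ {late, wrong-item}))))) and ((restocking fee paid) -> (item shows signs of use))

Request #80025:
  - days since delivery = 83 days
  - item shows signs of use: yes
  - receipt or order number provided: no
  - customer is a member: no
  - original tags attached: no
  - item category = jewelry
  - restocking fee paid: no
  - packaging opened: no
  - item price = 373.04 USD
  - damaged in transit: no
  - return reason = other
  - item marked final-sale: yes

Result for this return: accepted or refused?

Refused

Atomic conditions:
  customer is a member: no → false
  NOT item shows signs of use: yes → false
  days since delivery between 74 days and 86 days: 83 in [74, 86] is true
  item category = electronics: jewelry == electronics is false
  NOT item marked final-sale: yes → false
  NOT receipt or order number provided: no → true
  item price < 678.8 USD: 373.04 < 678.8 is true
  damaged in transit: no → false
  original tags attached: no → false
  restocking fee paid: no → false
  item shows signs of use: yes → true
  NOT packaging opened: no → true
  return reason ∈ {defective, late, other}: other is in the set → true
  return reason ∈ {late, wrong-item}: other is not in the set → false
Combine:
[1.1.1.2.1.1] exactly-one(false, true) = true
[1.1.1.2.1] NOT true = false
[1.1.1.2] NOT false = true
[1.1.1.3] false OR false = false
[1.1.1.4] true OR true = true
[1.1.1] false AND true AND false AND true = false
[1.1] NOT false = true
[1.2.1.2] false OR false = false
[1.2.1] false OR false = false
[1.2.2.3] exactly-one(true, false) = true
[1.2.2] true AND true AND true = true
[1.2] false OR true = true
[1] exactly-one(true, true) = false
[2] false → true (antecedent false ⇒ implication holds) = true
[root] false AND true = false
Overall: false → refused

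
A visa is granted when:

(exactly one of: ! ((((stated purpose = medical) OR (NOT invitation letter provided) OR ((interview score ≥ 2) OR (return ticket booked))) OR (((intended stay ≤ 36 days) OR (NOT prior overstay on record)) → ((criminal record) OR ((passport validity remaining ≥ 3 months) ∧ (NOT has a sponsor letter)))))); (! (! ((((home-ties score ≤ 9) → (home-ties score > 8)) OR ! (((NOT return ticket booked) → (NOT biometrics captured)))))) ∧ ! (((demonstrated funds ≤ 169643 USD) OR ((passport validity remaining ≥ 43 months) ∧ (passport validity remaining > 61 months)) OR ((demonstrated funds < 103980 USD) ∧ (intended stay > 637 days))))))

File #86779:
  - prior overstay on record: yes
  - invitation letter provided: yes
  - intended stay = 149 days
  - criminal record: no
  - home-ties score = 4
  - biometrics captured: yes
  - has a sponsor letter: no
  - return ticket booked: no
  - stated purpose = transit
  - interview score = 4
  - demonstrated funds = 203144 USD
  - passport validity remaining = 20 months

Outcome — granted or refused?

Granted

Atomic conditions:
  stated purpose = medical: transit == medical is false
  NOT invitation letter provided: yes → false
  interview score ≥ 2: 4 ≥ 2 is true
  return ticket booked: no → false
  intended stay ≤ 36 days: 149 ≤ 36 is false
  NOT prior overstay on record: yes → false
  criminal record: no → false
  passport validity remaining ≥ 3 months: 20 ≥ 3 is true
  NOT has a sponsor letter: no → true
  home-ties score ≤ 9: 4 ≤ 9 is true
  home-ties score > 8: 4 > 8 is false
  NOT return ticket booked: no → true
  NOT biometrics captured: yes → false
  demonstrated funds ≤ 169643 USD: 203144 ≤ 169643 is false
  passport validity remaining ≥ 43 months: 20 ≥ 43 is false
  passport validity remaining > 61 months: 20 > 61 is false
  demonstrated funds < 103980 USD: 203144 < 103980 is false
  intended stay > 637 days: 149 > 637 is false
Combine:
[1.1.1.3] true OR false = true
[1.1.1] false OR false OR true = true
[1.1.2.1] false OR false = false
[1.1.2.2.2] true AND true = true
[1.1.2.2] false OR true = true
[1.1.2] false → true (antecedent false ⇒ implication holds) = true
[1.1] true OR true = true
[1] NOT true = false
[2.1.1.1.1] true → false = false
[2.1.1.1.2.1] true → false = false
[2.1.1.1.2] NOT false = true
[2.1.1.1] false OR true = true
[2.1.1] NOT true = false
[2.1] NOT false = true
[2.2.1.2] false AND false = false
[2.2.1.3] false AND false = false
[2.2.1] false OR false OR false = false
[2.2] NOT false = true
[2] true AND true = true
[root] exactly-one(false, true) = true
Overall: true → granted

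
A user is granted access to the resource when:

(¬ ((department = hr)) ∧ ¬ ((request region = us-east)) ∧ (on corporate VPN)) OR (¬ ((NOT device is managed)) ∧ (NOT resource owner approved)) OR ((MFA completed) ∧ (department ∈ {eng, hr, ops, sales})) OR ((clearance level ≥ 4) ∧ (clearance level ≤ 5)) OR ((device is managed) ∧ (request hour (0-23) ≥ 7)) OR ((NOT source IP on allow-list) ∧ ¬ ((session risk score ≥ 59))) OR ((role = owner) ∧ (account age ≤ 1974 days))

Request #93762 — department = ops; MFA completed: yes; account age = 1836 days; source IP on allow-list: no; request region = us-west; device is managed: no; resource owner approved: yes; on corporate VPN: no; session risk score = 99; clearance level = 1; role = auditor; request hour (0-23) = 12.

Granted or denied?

Granted

Atomic conditions:
  department = hr: ops == hr is false
  request region = us-east: us-west == us-east is false
  on corporate VPN: no → false
  NOT device is managed: no → true
  NOT resource owner approved: yes → false
  MFA completed: yes → true
  department ∈ {eng, hr, ops, sales}: ops is in the set → true
  clearance level ≥ 4: 1 ≥ 4 is false
  clearance level ≤ 5: 1 ≤ 5 is true
  device is managed: no → false
  request hour (0-23) ≥ 7: 12 ≥ 7 is true
  NOT source IP on allow-list: no → true
  session risk score ≥ 59: 99 ≥ 59 is true
  role = owner: auditor == owner is false
  account age ≤ 1974 days: 1836 ≤ 1974 is true
Combine:
[1.1] NOT false = true
[1.2] NOT false = true
[1] true AND true AND false = false
[2.1] NOT true = false
[2] false AND false = false
[3] true AND true = true
[4] false AND true = false
[5] false AND true = false
[6.2] NOT true = false
[6] true AND false = false
[7] false AND true = false
[root] false OR false OR true OR false OR false OR false OR false = true
Overall: true → granted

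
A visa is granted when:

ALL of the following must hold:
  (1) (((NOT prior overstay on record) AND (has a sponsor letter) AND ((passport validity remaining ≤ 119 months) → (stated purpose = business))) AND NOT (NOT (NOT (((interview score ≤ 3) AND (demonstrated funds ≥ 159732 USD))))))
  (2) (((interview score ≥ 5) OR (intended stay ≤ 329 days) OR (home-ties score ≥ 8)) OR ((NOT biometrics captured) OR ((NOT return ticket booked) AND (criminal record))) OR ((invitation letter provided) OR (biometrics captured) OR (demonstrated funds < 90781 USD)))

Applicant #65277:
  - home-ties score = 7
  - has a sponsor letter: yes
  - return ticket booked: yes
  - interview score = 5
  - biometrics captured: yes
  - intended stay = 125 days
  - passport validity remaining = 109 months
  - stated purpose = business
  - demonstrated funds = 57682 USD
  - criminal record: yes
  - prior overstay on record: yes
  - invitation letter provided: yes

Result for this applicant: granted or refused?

Atomic conditions:
  NOT prior overstay on record: yes → false
  has a sponsor letter: yes → true
  passport validity remaining ≤ 119 months: 109 ≤ 119 is true
  stated purpose = business: business == business is true
  interview score ≤ 3: 5 ≤ 3 is false
  demonstrated funds ≥ 159732 USD: 57682 ≥ 159732 is false
  interview score ≥ 5: 5 ≥ 5 is true
  intended stay ≤ 329 days: 125 ≤ 329 is true
  home-ties score ≥ 8: 7 ≥ 8 is false
  NOT biometrics captured: yes → false
  NOT return ticket booked: yes → false
  criminal record: yes → true
  invitation letter provided: yes → true
  biometrics captured: yes → true
  demonstrated funds < 90781 USD: 57682 < 90781 is true
Combine:
[1.1.3] true → true = true
[1.1] false AND true AND true = false
[1.2.1.1.1] false AND false = false
[1.2.1.1] NOT false = true
[1.2.1] NOT true = false
[1.2] NOT false = true
[1] false AND true = false
[2.1] true OR true OR false = true
[2.2.2] false AND true = false
[2.2] false OR false = false
[2.3] true OR true OR true = true
[2] true OR false OR true = true
[root] false AND true = false
Overall: false → refused

Refused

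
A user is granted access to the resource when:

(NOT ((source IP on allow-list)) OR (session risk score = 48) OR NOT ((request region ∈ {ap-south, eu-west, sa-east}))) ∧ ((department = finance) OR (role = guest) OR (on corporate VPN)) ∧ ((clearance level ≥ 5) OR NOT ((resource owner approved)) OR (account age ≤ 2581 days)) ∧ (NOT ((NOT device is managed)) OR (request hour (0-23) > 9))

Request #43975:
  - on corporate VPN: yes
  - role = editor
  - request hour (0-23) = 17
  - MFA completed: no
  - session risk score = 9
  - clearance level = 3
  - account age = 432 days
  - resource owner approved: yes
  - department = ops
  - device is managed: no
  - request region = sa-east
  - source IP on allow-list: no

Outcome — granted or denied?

Granted

Atomic conditions:
  source IP on allow-list: no → false
  session risk score = 48: 9 == 48 is false
  request region ∈ {ap-south, eu-west, sa-east}: sa-east is in the set → true
  department = finance: ops == finance is false
  role = guest: editor == guest is false
  on corporate VPN: yes → true
  clearance level ≥ 5: 3 ≥ 5 is false
  resource owner approved: yes → true
  account age ≤ 2581 days: 432 ≤ 2581 is true
  NOT device is managed: no → true
  request hour (0-23) > 9: 17 > 9 is true
Combine:
[1.1] NOT false = true
[1.3] NOT true = false
[1] true OR false OR false = true
[2] false OR false OR true = true
[3.2] NOT true = false
[3] false OR false OR true = true
[4.1] NOT true = false
[4] false OR true = true
[root] true AND true AND true AND true = true
Overall: true → granted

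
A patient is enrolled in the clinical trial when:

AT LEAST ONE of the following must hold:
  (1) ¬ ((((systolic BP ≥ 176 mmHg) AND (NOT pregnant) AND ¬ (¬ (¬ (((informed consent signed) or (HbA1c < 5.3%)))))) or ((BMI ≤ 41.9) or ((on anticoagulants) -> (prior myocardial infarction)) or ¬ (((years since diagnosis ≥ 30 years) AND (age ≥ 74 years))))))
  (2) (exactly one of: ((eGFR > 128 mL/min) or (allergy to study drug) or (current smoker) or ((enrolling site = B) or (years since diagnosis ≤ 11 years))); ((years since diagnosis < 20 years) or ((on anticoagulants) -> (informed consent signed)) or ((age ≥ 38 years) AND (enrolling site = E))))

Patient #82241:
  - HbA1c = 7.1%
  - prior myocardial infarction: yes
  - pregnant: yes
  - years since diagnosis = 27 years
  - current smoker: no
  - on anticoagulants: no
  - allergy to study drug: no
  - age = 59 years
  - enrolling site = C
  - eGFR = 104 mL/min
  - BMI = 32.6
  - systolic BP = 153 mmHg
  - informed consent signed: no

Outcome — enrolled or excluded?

Enrolled

Atomic conditions:
  systolic BP ≥ 176 mmHg: 153 ≥ 176 is false
  NOT pregnant: yes → false
  informed consent signed: no → false
  HbA1c < 5.3%: 7.1 < 5.3 is false
  BMI ≤ 41.9: 32.6 ≤ 41.9 is true
  on anticoagulants: no → false
  prior myocardial infarction: yes → true
  years since diagnosis ≥ 30 years: 27 ≥ 30 is false
  age ≥ 74 years: 59 ≥ 74 is false
  eGFR > 128 mL/min: 104 > 128 is false
  allergy to study drug: no → false
  current smoker: no → false
  enrolling site = B: C == B is false
  years since diagnosis ≤ 11 years: 27 ≤ 11 is false
  years since diagnosis < 20 years: 27 < 20 is false
  age ≥ 38 years: 59 ≥ 38 is true
  enrolling site = E: C == E is false
Combine:
[1.1.1.3.1.1.1] false OR false = false
[1.1.1.3.1.1] NOT false = true
[1.1.1.3.1] NOT true = false
[1.1.1.3] NOT false = true
[1.1.1] false AND false AND true = false
[1.1.2.2] false → true (antecedent false ⇒ implication holds) = true
[1.1.2.3.1] false AND false = false
[1.1.2.3] NOT false = true
[1.1.2] true OR true OR true = true
[1.1] false OR true = true
[1] NOT true = false
[2.1.4] false OR false = false
[2.1] false OR false OR false OR false = false
[2.2.2] false → false (antecedent false ⇒ implication holds) = true
[2.2.3] true AND false = false
[2.2] false OR true OR false = true
[2] exactly-one(false, true) = true
[root] false OR true = true
Overall: true → enrolled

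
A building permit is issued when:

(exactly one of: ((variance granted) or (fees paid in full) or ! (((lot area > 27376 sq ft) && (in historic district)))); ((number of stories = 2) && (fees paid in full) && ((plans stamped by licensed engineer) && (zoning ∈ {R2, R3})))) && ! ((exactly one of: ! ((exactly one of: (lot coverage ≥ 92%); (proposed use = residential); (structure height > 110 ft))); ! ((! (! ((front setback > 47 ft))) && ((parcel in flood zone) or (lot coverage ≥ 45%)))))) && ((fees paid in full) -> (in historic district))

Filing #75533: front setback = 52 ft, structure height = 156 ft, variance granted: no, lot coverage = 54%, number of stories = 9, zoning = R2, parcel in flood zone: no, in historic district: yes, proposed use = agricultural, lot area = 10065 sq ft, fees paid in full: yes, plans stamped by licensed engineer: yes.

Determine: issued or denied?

Issued

Atomic conditions:
  variance granted: no → false
  fees paid in full: yes → true
  lot area > 27376 sq ft: 10065 > 27376 is false
  in historic district: yes → true
  number of stories = 2: 9 == 2 is false
  plans stamped by licensed engineer: yes → true
  zoning ∈ {R2, R3}: R2 is in the set → true
  lot coverage ≥ 92%: 54 ≥ 92 is false
  proposed use = residential: agricultural == residential is false
  structure height > 110 ft: 156 > 110 is true
  front setback > 47 ft: 52 > 47 is true
  parcel in flood zone: no → false
  lot coverage ≥ 45%: 54 ≥ 45 is true
Combine:
[1.1.3.1] false AND true = false
[1.1.3] NOT false = true
[1.1] false OR true OR true = true
[1.2.3] true AND true = true
[1.2] false AND true AND true = false
[1] exactly-one(true, false) = true
[2.1.1.1] exactly-one(false, false, true) = true
[2.1.1] NOT true = false
[2.1.2.1.1.1] NOT true = false
[2.1.2.1.1] NOT false = true
[2.1.2.1.2] false OR true = true
[2.1.2.1] true AND true = true
[2.1.2] NOT true = false
[2.1] exactly-one(false, false) = false
[2] NOT false = true
[3] true → true = true
[root] true AND true AND true = true
Overall: true → issued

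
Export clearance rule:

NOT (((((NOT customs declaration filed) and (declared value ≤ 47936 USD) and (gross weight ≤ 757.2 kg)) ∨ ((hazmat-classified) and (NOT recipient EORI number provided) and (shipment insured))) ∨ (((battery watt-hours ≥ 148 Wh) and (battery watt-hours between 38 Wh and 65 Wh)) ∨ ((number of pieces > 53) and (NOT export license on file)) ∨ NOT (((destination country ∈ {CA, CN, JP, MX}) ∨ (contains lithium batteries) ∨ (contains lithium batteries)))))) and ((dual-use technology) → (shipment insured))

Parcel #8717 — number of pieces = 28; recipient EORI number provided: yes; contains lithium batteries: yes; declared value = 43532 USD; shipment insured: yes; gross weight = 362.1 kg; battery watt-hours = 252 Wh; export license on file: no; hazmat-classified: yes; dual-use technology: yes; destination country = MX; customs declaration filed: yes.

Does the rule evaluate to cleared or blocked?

Cleared

Atomic conditions:
  NOT customs declaration filed: yes → false
  declared value ≤ 47936 USD: 43532 ≤ 47936 is true
  gross weight ≤ 757.2 kg: 362.1 ≤ 757.2 is true
  hazmat-classified: yes → true
  NOT recipient EORI number provided: yes → false
  shipment insured: yes → true
  battery watt-hours ≥ 148 Wh: 252 ≥ 148 is true
  battery watt-hours between 38 Wh and 65 Wh: 252 in [38, 65] is false
  number of pieces > 53: 28 > 53 is false
  NOT export license on file: no → true
  destination country ∈ {CA, CN, JP, MX}: MX is in the set → true
  contains lithium batteries: yes → true
  dual-use technology: yes → true
Combine:
[1.1.1.1] false AND true AND true = false
[1.1.1.2] true AND false AND true = false
[1.1.1] false OR false = false
[1.1.2.1] true AND false = false
[1.1.2.2] false AND true = false
[1.1.2.3.1] true OR true OR true = true
[1.1.2.3] NOT true = false
[1.1.2] false OR false OR false = false
[1.1] false OR false = false
[1] NOT false = true
[2] true → true = true
[root] true AND true = true
Overall: true → cleared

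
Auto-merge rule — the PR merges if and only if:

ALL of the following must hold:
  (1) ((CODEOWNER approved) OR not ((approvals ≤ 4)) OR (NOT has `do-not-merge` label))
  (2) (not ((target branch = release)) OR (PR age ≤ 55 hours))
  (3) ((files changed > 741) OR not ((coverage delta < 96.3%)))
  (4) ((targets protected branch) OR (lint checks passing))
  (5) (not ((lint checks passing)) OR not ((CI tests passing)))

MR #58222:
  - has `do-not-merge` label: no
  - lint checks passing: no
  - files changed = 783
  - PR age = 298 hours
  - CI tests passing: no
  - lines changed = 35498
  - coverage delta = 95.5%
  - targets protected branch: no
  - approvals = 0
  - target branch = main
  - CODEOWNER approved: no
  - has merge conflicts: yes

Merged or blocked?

Blocked

Atomic conditions:
  CODEOWNER approved: no → false
  approvals ≤ 4: 0 ≤ 4 is true
  NOT has `do-not-merge` label: no → true
  target branch = release: main == release is false
  PR age ≤ 55 hours: 298 ≤ 55 is false
  files changed > 741: 783 > 741 is true
  coverage delta < 96.3%: 95.5 < 96.3 is true
  targets protected branch: no → false
  lint checks passing: no → false
  CI tests passing: no → false
Combine:
[1.2] NOT true = false
[1] false OR false OR true = true
[2.1] NOT false = true
[2] true OR false = true
[3.2] NOT true = false
[3] true OR false = true
[4] false OR false = false
[5.1] NOT false = true
[5.2] NOT false = true
[5] true OR true = true
[root] true AND true AND true AND false AND true = false
Overall: false → blocked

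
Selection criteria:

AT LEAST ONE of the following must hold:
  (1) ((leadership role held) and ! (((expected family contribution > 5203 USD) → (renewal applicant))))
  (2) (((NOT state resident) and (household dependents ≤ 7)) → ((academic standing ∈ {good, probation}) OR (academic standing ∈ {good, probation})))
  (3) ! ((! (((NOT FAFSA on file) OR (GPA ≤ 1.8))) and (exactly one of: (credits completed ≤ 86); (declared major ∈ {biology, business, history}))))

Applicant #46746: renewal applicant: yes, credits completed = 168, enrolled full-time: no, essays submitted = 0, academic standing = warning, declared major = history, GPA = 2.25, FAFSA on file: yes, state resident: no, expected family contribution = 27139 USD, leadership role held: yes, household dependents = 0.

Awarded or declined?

Declined

Atomic conditions:
  leadership role held: yes → true
  expected family contribution > 5203 USD: 27139 > 5203 is true
  renewal applicant: yes → true
  NOT state resident: no → true
  household dependents ≤ 7: 0 ≤ 7 is true
  academic standing ∈ {good, probation}: warning is not in the set → false
  NOT FAFSA on file: yes → false
  GPA ≤ 1.8: 2.25 ≤ 1.8 is false
  credits completed ≤ 86: 168 ≤ 86 is false
  declared major ∈ {biology, business, history}: history is in the set → true
Combine:
[1.2.1] true → true = true
[1.2] NOT true = false
[1] true AND false = false
[2.1] true AND true = true
[2.2] false OR false = false
[2] true → false = false
[3.1.1.1] false OR false = false
[3.1.1] NOT false = true
[3.1.2] exactly-one(false, true) = true
[3.1] true AND true = true
[3] NOT true = false
[root] false OR false OR false = false
Overall: false → declined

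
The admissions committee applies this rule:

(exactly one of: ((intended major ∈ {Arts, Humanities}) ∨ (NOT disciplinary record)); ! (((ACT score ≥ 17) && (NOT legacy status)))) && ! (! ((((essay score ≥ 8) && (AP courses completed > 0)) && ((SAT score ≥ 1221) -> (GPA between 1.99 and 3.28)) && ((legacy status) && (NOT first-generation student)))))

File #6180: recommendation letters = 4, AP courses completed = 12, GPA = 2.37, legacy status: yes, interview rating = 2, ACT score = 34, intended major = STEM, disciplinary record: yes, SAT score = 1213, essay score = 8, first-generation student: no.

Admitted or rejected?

Admitted

Atomic conditions:
  intended major ∈ {Arts, Humanities}: STEM is not in the set → false
  NOT disciplinary record: yes → false
  ACT score ≥ 17: 34 ≥ 17 is true
  NOT legacy status: yes → false
  essay score ≥ 8: 8 ≥ 8 is true
  AP courses completed > 0: 12 > 0 is true
  SAT score ≥ 1221: 1213 ≥ 1221 is false
  GPA between 1.99 and 3.28: 2.37 in [1.99, 3.28] is true
  legacy status: yes → true
  NOT first-generation student: no → true
Combine:
[1.1] false OR false = false
[1.2.1] true AND false = false
[1.2] NOT false = true
[1] exactly-one(false, true) = true
[2.1.1.1] true AND true = true
[2.1.1.2] false → true (antecedent false ⇒ implication holds) = true
[2.1.1.3] true AND true = true
[2.1.1] true AND true AND true = true
[2.1] NOT true = false
[2] NOT false = true
[root] true AND true = true
Overall: true → admitted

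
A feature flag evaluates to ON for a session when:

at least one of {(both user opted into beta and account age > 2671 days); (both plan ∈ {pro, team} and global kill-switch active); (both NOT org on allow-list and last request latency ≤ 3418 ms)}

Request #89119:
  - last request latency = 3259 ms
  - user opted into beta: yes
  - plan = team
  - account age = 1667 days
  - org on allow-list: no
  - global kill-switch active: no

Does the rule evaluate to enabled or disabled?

Atomic conditions:
  user opted into beta: yes → true
  account age > 2671 days: 1667 > 2671 is false
  plan ∈ {pro, team}: team is in the set → true
  global kill-switch active: no → false
  NOT org on allow-list: no → true
  last request latency ≤ 3418 ms: 3259 ≤ 3418 is true
Combine:
[1] true AND false = false
[2] true AND false = false
[3] true AND true = true
[root] false OR false OR true = true
Overall: true → enabled

Enabled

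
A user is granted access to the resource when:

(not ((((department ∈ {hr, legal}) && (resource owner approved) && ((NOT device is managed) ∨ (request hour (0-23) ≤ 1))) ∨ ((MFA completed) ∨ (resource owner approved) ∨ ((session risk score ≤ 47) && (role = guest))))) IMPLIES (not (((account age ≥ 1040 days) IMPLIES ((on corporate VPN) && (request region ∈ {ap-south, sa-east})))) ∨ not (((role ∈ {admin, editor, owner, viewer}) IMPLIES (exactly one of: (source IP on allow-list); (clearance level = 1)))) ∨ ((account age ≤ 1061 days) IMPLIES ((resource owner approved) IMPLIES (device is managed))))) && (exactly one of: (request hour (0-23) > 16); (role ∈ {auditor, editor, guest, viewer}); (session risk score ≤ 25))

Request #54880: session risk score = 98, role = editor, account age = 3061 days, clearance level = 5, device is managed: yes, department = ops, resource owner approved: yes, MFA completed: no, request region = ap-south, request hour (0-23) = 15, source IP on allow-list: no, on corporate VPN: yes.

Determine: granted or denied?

Granted

Atomic conditions:
  department ∈ {hr, legal}: ops is not in the set → false
  resource owner approved: yes → true
  NOT device is managed: yes → false
  request hour (0-23) ≤ 1: 15 ≤ 1 is false
  MFA completed: no → false
  session risk score ≤ 47: 98 ≤ 47 is false
  role = guest: editor == guest is false
  account age ≥ 1040 days: 3061 ≥ 1040 is true
  on corporate VPN: yes → true
  request region ∈ {ap-south, sa-east}: ap-south is in the set → true
  role ∈ {admin, editor, owner, viewer}: editor is in the set → true
  source IP on allow-list: no → false
  clearance level = 1: 5 == 1 is false
  account age ≤ 1061 days: 3061 ≤ 1061 is false
  device is managed: yes → true
  request hour (0-23) > 16: 15 > 16 is false
  role ∈ {auditor, editor, guest, viewer}: editor is in the set → true
  session risk score ≤ 25: 98 ≤ 25 is false
Combine:
[1.1.1.1.3] false OR false = false
[1.1.1.1] false AND true AND false = false
[1.1.1.2.3] false AND false = false
[1.1.1.2] false OR true OR false = true
[1.1.1] false OR true = true
[1.1] NOT true = false
[1.2.1.1.2] true AND true = true
[1.2.1.1] true → true = true
[1.2.1] NOT true = false
[1.2.2.1.2] exactly-one(false, false) = false
[1.2.2.1] true → false = false
[1.2.2] NOT false = true
[1.2.3.2] true → true = true
[1.2.3] false → true (antecedent false ⇒ implication holds) = true
[1.2] false OR true OR true = true
[1] false → true (antecedent false ⇒ implication holds) = true
[2] exactly-one(false, true, false) = true
[root] true AND true = true
Overall: true → granted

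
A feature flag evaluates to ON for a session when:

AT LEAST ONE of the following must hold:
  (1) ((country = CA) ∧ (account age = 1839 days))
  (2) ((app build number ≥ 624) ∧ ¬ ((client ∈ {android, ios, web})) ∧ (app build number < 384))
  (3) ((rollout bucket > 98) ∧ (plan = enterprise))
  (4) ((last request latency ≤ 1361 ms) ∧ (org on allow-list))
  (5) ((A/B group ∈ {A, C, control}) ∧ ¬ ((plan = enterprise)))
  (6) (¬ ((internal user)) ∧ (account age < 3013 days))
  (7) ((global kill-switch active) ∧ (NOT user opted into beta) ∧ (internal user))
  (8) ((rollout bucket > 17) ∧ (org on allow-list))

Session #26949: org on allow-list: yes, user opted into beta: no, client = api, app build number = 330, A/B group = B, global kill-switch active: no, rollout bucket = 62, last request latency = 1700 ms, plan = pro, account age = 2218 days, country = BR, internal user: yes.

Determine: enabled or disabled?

Atomic conditions:
  country = CA: BR == CA is false
  account age = 1839 days: 2218 == 1839 is false
  app build number ≥ 624: 330 ≥ 624 is false
  client ∈ {android, ios, web}: api is not in the set → false
  app build number < 384: 330 < 384 is true
  rollout bucket > 98: 62 > 98 is false
  plan = enterprise: pro == enterprise is false
  last request latency ≤ 1361 ms: 1700 ≤ 1361 is false
  org on allow-list: yes → true
  A/B group ∈ {A, C, control}: B is not in the set → false
  internal user: yes → true
  account age < 3013 days: 2218 < 3013 is true
  global kill-switch active: no → false
  NOT user opted into beta: no → true
  rollout bucket > 17: 62 > 17 is true
Combine:
[1] false AND false = false
[2.2] NOT false = true
[2] false AND true AND true = false
[3] false AND false = false
[4] false AND true = false
[5.2] NOT false = true
[5] false AND true = false
[6.1] NOT true = false
[6] false AND true = false
[7] false AND true AND true = false
[8] true AND true = true
[root] false OR false OR false OR false OR false OR false OR false OR true = true
Overall: true → enabled

Enabled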